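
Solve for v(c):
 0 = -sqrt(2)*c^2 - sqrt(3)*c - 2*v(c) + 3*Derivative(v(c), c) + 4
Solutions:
 v(c) = C1*exp(2*c/3) - sqrt(2)*c^2/2 - 3*sqrt(2)*c/2 - sqrt(3)*c/2 - 9*sqrt(2)/4 - 3*sqrt(3)/4 + 2


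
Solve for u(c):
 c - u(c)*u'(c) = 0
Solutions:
 u(c) = -sqrt(C1 + c^2)
 u(c) = sqrt(C1 + c^2)


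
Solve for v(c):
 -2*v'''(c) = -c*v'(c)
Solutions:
 v(c) = C1 + Integral(C2*airyai(2^(2/3)*c/2) + C3*airybi(2^(2/3)*c/2), c)


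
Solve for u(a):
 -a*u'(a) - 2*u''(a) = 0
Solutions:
 u(a) = C1 + C2*erf(a/2)


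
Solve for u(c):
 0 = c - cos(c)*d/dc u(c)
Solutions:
 u(c) = C1 + Integral(c/cos(c), c)


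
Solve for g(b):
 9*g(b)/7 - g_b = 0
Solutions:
 g(b) = C1*exp(9*b/7)


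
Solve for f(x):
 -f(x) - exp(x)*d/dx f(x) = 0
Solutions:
 f(x) = C1*exp(exp(-x))


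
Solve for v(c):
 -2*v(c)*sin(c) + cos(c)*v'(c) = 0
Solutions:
 v(c) = C1/cos(c)^2


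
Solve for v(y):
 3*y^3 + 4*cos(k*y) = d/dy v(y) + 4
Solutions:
 v(y) = C1 + 3*y^4/4 - 4*y + 4*sin(k*y)/k


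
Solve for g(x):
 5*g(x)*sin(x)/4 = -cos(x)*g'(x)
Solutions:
 g(x) = C1*cos(x)^(5/4)


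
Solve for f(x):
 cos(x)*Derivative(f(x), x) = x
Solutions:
 f(x) = C1 + Integral(x/cos(x), x)


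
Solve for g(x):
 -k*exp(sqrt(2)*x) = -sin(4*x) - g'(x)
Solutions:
 g(x) = C1 + sqrt(2)*k*exp(sqrt(2)*x)/2 + cos(4*x)/4


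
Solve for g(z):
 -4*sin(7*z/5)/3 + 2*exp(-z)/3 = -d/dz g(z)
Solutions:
 g(z) = C1 - 20*cos(7*z/5)/21 + 2*exp(-z)/3


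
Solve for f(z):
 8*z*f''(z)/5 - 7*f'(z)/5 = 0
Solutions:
 f(z) = C1 + C2*z^(15/8)


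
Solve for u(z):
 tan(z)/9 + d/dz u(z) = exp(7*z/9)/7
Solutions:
 u(z) = C1 + 9*exp(7*z/9)/49 + log(cos(z))/9


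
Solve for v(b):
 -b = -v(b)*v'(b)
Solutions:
 v(b) = -sqrt(C1 + b^2)
 v(b) = sqrt(C1 + b^2)


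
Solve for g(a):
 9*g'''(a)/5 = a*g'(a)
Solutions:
 g(a) = C1 + Integral(C2*airyai(15^(1/3)*a/3) + C3*airybi(15^(1/3)*a/3), a)


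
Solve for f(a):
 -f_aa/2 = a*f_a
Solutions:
 f(a) = C1 + C2*erf(a)


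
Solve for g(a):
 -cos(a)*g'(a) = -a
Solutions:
 g(a) = C1 + Integral(a/cos(a), a)


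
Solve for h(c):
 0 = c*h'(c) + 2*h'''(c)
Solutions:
 h(c) = C1 + Integral(C2*airyai(-2^(2/3)*c/2) + C3*airybi(-2^(2/3)*c/2), c)


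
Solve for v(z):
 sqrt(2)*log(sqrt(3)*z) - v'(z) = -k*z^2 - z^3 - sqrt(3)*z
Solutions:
 v(z) = C1 + k*z^3/3 + z^4/4 + sqrt(3)*z^2/2 + sqrt(2)*z*log(z) - sqrt(2)*z + sqrt(2)*z*log(3)/2


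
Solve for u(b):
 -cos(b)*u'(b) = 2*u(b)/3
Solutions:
 u(b) = C1*(sin(b) - 1)^(1/3)/(sin(b) + 1)^(1/3)


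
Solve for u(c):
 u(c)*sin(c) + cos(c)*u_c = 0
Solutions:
 u(c) = C1*cos(c)


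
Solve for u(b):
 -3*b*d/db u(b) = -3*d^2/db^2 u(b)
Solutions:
 u(b) = C1 + C2*erfi(sqrt(2)*b/2)


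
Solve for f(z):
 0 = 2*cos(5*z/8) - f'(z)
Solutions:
 f(z) = C1 + 16*sin(5*z/8)/5


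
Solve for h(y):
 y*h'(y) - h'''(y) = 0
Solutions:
 h(y) = C1 + Integral(C2*airyai(y) + C3*airybi(y), y)


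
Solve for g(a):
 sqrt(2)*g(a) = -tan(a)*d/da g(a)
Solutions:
 g(a) = C1/sin(a)^(sqrt(2))


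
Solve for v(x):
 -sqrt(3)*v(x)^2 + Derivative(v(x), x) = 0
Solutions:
 v(x) = -1/(C1 + sqrt(3)*x)


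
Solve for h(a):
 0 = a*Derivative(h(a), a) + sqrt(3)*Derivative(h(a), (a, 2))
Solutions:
 h(a) = C1 + C2*erf(sqrt(2)*3^(3/4)*a/6)


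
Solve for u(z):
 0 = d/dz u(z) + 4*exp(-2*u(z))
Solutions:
 u(z) = log(-sqrt(C1 - 8*z))
 u(z) = log(C1 - 8*z)/2


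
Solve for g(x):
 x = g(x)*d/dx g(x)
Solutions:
 g(x) = -sqrt(C1 + x^2)
 g(x) = sqrt(C1 + x^2)


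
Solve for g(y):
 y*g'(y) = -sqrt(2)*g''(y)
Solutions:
 g(y) = C1 + C2*erf(2^(1/4)*y/2)


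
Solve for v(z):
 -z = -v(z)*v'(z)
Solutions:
 v(z) = -sqrt(C1 + z^2)
 v(z) = sqrt(C1 + z^2)


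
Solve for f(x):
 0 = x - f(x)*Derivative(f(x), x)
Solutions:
 f(x) = -sqrt(C1 + x^2)
 f(x) = sqrt(C1 + x^2)


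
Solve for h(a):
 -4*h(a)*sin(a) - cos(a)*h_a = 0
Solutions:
 h(a) = C1*cos(a)^4


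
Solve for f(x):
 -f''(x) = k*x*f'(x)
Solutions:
 f(x) = Piecewise((-sqrt(2)*sqrt(pi)*C1*erf(sqrt(2)*sqrt(k)*x/2)/(2*sqrt(k)) - C2, (k > 0) | (k < 0)), (-C1*x - C2, True))


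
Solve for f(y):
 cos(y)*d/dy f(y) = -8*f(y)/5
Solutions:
 f(y) = C1*(sin(y) - 1)^(4/5)/(sin(y) + 1)^(4/5)


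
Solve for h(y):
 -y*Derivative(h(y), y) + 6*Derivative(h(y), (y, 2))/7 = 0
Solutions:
 h(y) = C1 + C2*erfi(sqrt(21)*y/6)


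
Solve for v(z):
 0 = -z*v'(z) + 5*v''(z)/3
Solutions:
 v(z) = C1 + C2*erfi(sqrt(30)*z/10)


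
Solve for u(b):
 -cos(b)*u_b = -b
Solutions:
 u(b) = C1 + Integral(b/cos(b), b)


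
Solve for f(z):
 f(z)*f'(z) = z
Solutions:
 f(z) = -sqrt(C1 + z^2)
 f(z) = sqrt(C1 + z^2)


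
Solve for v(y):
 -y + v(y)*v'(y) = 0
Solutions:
 v(y) = -sqrt(C1 + y^2)
 v(y) = sqrt(C1 + y^2)


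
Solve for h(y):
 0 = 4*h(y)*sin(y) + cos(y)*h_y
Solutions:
 h(y) = C1*cos(y)^4


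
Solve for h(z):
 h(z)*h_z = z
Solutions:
 h(z) = -sqrt(C1 + z^2)
 h(z) = sqrt(C1 + z^2)


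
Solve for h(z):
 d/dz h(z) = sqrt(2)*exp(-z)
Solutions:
 h(z) = C1 - sqrt(2)*exp(-z)


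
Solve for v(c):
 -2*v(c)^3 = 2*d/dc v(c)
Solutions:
 v(c) = -sqrt(2)*sqrt(-1/(C1 - c))/2
 v(c) = sqrt(2)*sqrt(-1/(C1 - c))/2


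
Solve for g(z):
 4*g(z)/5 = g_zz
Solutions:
 g(z) = C1*exp(-2*sqrt(5)*z/5) + C2*exp(2*sqrt(5)*z/5)


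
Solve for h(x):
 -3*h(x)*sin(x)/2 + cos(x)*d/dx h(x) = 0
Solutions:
 h(x) = C1/cos(x)^(3/2)


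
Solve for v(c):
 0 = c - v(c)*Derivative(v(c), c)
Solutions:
 v(c) = -sqrt(C1 + c^2)
 v(c) = sqrt(C1 + c^2)


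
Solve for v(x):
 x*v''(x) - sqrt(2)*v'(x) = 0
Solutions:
 v(x) = C1 + C2*x^(1 + sqrt(2))


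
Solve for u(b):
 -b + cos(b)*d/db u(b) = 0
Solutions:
 u(b) = C1 + Integral(b/cos(b), b)


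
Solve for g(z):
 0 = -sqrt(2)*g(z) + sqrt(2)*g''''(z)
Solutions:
 g(z) = C1*exp(-z) + C2*exp(z) + C3*sin(z) + C4*cos(z)


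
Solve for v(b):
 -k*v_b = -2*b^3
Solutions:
 v(b) = C1 + b^4/(2*k)


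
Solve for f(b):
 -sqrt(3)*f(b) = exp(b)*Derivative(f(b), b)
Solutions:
 f(b) = C1*exp(sqrt(3)*exp(-b))


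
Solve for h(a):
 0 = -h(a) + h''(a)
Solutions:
 h(a) = C1*exp(-a) + C2*exp(a)


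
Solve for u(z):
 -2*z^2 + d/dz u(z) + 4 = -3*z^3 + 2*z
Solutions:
 u(z) = C1 - 3*z^4/4 + 2*z^3/3 + z^2 - 4*z


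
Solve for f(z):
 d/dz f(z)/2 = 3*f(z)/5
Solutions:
 f(z) = C1*exp(6*z/5)


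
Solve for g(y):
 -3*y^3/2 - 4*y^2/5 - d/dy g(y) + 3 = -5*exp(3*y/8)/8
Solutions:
 g(y) = C1 - 3*y^4/8 - 4*y^3/15 + 3*y + 5*exp(3*y/8)/3


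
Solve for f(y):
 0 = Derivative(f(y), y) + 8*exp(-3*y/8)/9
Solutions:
 f(y) = C1 + 64*exp(-3*y/8)/27


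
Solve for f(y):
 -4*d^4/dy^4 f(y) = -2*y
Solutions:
 f(y) = C1 + C2*y + C3*y^2 + C4*y^3 + y^5/240


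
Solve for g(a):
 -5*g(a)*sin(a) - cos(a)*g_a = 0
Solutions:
 g(a) = C1*cos(a)^5


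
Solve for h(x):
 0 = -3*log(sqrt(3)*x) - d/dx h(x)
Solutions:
 h(x) = C1 - 3*x*log(x) - 3*x*log(3)/2 + 3*x


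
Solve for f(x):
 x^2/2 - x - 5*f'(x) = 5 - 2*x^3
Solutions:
 f(x) = C1 + x^4/10 + x^3/30 - x^2/10 - x


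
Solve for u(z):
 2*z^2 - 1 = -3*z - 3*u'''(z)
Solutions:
 u(z) = C1 + C2*z + C3*z^2 - z^5/90 - z^4/24 + z^3/18


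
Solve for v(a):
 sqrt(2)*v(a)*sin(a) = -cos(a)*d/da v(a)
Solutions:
 v(a) = C1*cos(a)^(sqrt(2))


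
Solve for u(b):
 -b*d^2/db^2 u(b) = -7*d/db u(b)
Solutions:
 u(b) = C1 + C2*b^8


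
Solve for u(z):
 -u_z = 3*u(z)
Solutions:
 u(z) = C1*exp(-3*z)


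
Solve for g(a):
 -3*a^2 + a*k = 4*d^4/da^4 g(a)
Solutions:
 g(a) = C1 + C2*a + C3*a^2 + C4*a^3 - a^6/480 + a^5*k/480


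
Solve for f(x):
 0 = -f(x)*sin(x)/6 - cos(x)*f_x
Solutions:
 f(x) = C1*cos(x)^(1/6)


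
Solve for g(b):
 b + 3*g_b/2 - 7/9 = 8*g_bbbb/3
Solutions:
 g(b) = C1 + C4*exp(6^(2/3)*b/4) - b^2/3 + 14*b/27 + (C2*sin(3*2^(2/3)*3^(1/6)*b/8) + C3*cos(3*2^(2/3)*3^(1/6)*b/8))*exp(-6^(2/3)*b/8)


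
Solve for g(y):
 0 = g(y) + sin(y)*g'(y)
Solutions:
 g(y) = C1*sqrt(cos(y) + 1)/sqrt(cos(y) - 1)


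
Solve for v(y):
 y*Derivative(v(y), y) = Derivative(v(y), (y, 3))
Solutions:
 v(y) = C1 + Integral(C2*airyai(y) + C3*airybi(y), y)


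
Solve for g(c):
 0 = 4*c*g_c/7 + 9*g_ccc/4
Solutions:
 g(c) = C1 + Integral(C2*airyai(-2*294^(1/3)*c/21) + C3*airybi(-2*294^(1/3)*c/21), c)


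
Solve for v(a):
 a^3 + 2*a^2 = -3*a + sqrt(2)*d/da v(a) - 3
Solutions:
 v(a) = C1 + sqrt(2)*a^4/8 + sqrt(2)*a^3/3 + 3*sqrt(2)*a^2/4 + 3*sqrt(2)*a/2


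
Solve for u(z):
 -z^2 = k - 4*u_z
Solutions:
 u(z) = C1 + k*z/4 + z^3/12


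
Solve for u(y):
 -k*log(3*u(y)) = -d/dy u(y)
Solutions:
 Integral(1/(log(_y) + log(3)), (_y, u(y))) = C1 + k*y


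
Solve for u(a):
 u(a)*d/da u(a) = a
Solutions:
 u(a) = -sqrt(C1 + a^2)
 u(a) = sqrt(C1 + a^2)


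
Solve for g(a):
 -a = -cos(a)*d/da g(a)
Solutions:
 g(a) = C1 + Integral(a/cos(a), a)


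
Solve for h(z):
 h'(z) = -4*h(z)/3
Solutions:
 h(z) = C1*exp(-4*z/3)


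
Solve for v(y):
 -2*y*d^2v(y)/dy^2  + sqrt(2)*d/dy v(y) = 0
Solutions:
 v(y) = C1 + C2*y^(sqrt(2)/2 + 1)


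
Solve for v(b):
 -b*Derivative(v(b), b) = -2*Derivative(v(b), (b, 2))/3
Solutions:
 v(b) = C1 + C2*erfi(sqrt(3)*b/2)


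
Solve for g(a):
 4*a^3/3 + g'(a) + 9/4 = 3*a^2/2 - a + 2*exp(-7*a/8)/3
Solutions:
 g(a) = C1 - a^4/3 + a^3/2 - a^2/2 - 9*a/4 - 16*exp(-7*a/8)/21


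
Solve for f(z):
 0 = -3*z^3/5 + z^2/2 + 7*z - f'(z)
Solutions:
 f(z) = C1 - 3*z^4/20 + z^3/6 + 7*z^2/2


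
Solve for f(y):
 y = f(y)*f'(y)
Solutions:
 f(y) = -sqrt(C1 + y^2)
 f(y) = sqrt(C1 + y^2)


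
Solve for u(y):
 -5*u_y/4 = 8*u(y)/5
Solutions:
 u(y) = C1*exp(-32*y/25)


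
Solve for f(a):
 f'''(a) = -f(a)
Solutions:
 f(a) = C3*exp(-a) + (C1*sin(sqrt(3)*a/2) + C2*cos(sqrt(3)*a/2))*exp(a/2)


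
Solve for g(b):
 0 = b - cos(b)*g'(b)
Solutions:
 g(b) = C1 + Integral(b/cos(b), b)


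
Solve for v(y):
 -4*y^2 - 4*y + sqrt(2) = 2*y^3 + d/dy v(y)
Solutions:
 v(y) = C1 - y^4/2 - 4*y^3/3 - 2*y^2 + sqrt(2)*y


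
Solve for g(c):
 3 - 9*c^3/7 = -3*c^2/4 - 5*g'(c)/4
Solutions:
 g(c) = C1 + 9*c^4/35 - c^3/5 - 12*c/5


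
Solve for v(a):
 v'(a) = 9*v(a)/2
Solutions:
 v(a) = C1*exp(9*a/2)


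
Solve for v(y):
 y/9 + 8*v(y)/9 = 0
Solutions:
 v(y) = -y/8


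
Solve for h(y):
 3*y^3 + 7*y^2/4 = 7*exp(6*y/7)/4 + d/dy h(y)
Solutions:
 h(y) = C1 + 3*y^4/4 + 7*y^3/12 - 49*exp(6*y/7)/24


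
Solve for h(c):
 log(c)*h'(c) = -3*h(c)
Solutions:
 h(c) = C1*exp(-3*li(c))


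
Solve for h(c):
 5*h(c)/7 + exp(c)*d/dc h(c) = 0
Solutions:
 h(c) = C1*exp(5*exp(-c)/7)


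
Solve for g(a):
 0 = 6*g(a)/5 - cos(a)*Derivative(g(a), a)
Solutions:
 g(a) = C1*(sin(a) + 1)^(3/5)/(sin(a) - 1)^(3/5)


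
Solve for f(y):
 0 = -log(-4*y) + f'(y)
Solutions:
 f(y) = C1 + y*log(-y) + y*(-1 + 2*log(2))


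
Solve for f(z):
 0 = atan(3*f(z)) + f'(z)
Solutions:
 Integral(1/atan(3*_y), (_y, f(z))) = C1 - z


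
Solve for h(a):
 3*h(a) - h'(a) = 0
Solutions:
 h(a) = C1*exp(3*a)


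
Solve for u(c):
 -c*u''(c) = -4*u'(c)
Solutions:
 u(c) = C1 + C2*c^5


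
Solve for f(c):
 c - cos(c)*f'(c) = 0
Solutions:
 f(c) = C1 + Integral(c/cos(c), c)


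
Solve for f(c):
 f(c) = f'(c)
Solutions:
 f(c) = C1*exp(c)


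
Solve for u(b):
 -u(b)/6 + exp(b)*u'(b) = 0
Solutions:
 u(b) = C1*exp(-exp(-b)/6)


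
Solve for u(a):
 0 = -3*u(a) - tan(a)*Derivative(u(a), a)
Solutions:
 u(a) = C1/sin(a)^3


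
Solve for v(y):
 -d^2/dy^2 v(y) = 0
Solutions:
 v(y) = C1 + C2*y


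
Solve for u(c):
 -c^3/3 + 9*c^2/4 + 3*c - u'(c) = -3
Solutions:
 u(c) = C1 - c^4/12 + 3*c^3/4 + 3*c^2/2 + 3*c


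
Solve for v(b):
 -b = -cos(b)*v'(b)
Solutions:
 v(b) = C1 + Integral(b/cos(b), b)


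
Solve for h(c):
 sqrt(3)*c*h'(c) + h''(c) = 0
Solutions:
 h(c) = C1 + C2*erf(sqrt(2)*3^(1/4)*c/2)


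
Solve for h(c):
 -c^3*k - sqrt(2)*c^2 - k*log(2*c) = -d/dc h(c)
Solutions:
 h(c) = C1 + c^4*k/4 + sqrt(2)*c^3/3 + c*k*log(c) - c*k + c*k*log(2)


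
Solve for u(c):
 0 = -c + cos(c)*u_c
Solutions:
 u(c) = C1 + Integral(c/cos(c), c)


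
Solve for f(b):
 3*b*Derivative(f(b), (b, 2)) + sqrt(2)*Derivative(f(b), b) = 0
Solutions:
 f(b) = C1 + C2*b^(1 - sqrt(2)/3)


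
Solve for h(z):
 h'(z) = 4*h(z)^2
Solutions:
 h(z) = -1/(C1 + 4*z)


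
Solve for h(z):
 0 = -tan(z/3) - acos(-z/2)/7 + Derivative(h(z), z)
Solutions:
 h(z) = C1 + z*acos(-z/2)/7 + sqrt(4 - z^2)/7 - 3*log(cos(z/3))


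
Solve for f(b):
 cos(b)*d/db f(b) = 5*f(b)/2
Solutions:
 f(b) = C1*(sin(b) + 1)^(5/4)/(sin(b) - 1)^(5/4)


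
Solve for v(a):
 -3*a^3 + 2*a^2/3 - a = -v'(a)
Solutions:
 v(a) = C1 + 3*a^4/4 - 2*a^3/9 + a^2/2


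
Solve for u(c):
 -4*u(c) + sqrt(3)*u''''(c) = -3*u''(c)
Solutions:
 u(c) = C1*exp(-sqrt(2)*3^(3/4)*c*sqrt(-3 + sqrt(9 + 16*sqrt(3)))/6) + C2*exp(sqrt(2)*3^(3/4)*c*sqrt(-3 + sqrt(9 + 16*sqrt(3)))/6) + C3*sin(sqrt(2)*3^(3/4)*c*sqrt(3 + sqrt(9 + 16*sqrt(3)))/6) + C4*cosh(sqrt(2)*3^(3/4)*c*sqrt(-sqrt(9 + 16*sqrt(3)) - 3)/6)


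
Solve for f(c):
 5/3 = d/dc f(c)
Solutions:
 f(c) = C1 + 5*c/3


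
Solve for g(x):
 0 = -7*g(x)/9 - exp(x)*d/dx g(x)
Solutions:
 g(x) = C1*exp(7*exp(-x)/9)


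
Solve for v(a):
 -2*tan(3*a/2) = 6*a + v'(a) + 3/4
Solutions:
 v(a) = C1 - 3*a^2 - 3*a/4 + 4*log(cos(3*a/2))/3


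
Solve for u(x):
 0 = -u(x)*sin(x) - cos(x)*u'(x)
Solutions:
 u(x) = C1*cos(x)


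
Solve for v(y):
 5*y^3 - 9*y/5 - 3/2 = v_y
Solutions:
 v(y) = C1 + 5*y^4/4 - 9*y^2/10 - 3*y/2


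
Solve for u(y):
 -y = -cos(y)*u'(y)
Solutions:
 u(y) = C1 + Integral(y/cos(y), y)


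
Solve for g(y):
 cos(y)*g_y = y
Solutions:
 g(y) = C1 + Integral(y/cos(y), y)


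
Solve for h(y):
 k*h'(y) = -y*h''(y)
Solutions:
 h(y) = C1 + y^(1 - re(k))*(C2*sin(log(y)*Abs(im(k))) + C3*cos(log(y)*im(k)))


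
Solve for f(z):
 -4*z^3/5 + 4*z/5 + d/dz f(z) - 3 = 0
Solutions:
 f(z) = C1 + z^4/5 - 2*z^2/5 + 3*z


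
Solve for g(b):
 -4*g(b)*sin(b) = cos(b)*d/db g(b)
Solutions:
 g(b) = C1*cos(b)^4


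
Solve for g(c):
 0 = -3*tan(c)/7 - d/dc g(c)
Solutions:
 g(c) = C1 + 3*log(cos(c))/7


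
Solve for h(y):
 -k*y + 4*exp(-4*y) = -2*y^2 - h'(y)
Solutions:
 h(y) = C1 + k*y^2/2 - 2*y^3/3 + exp(-4*y)


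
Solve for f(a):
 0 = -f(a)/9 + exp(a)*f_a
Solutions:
 f(a) = C1*exp(-exp(-a)/9)


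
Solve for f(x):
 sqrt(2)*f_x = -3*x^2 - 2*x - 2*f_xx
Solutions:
 f(x) = C1 + C2*exp(-sqrt(2)*x/2) - sqrt(2)*x^3/2 - sqrt(2)*x^2/2 + 3*x^2 - 6*sqrt(2)*x + 2*x


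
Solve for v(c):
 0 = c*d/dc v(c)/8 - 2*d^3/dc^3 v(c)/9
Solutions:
 v(c) = C1 + Integral(C2*airyai(6^(2/3)*c/4) + C3*airybi(6^(2/3)*c/4), c)


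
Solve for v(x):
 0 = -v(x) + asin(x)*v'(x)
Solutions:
 v(x) = C1*exp(Integral(1/asin(x), x))


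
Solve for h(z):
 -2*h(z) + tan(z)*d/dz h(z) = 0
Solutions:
 h(z) = C1*sin(z)^2


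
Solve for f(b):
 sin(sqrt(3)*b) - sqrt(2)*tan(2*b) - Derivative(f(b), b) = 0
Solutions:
 f(b) = C1 + sqrt(2)*log(cos(2*b))/2 - sqrt(3)*cos(sqrt(3)*b)/3


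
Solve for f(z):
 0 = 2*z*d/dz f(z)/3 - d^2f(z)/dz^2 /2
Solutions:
 f(z) = C1 + C2*erfi(sqrt(6)*z/3)


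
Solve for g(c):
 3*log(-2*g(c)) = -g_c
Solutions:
 Integral(1/(log(-_y) + log(2)), (_y, g(c)))/3 = C1 - c


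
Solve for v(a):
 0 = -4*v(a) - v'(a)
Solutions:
 v(a) = C1*exp(-4*a)


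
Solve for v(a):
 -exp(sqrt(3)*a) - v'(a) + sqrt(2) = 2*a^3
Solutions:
 v(a) = C1 - a^4/2 + sqrt(2)*a - sqrt(3)*exp(sqrt(3)*a)/3


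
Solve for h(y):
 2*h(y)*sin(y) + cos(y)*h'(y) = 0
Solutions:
 h(y) = C1*cos(y)^2


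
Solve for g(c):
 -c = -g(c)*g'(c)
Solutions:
 g(c) = -sqrt(C1 + c^2)
 g(c) = sqrt(C1 + c^2)


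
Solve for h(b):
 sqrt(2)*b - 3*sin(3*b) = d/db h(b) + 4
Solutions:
 h(b) = C1 + sqrt(2)*b^2/2 - 4*b + cos(3*b)


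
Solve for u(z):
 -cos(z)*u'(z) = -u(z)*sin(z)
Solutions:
 u(z) = C1/cos(z)


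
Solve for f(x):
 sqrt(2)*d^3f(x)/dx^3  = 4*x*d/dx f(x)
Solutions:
 f(x) = C1 + Integral(C2*airyai(sqrt(2)*x) + C3*airybi(sqrt(2)*x), x)


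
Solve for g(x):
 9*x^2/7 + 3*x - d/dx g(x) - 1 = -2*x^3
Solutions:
 g(x) = C1 + x^4/2 + 3*x^3/7 + 3*x^2/2 - x


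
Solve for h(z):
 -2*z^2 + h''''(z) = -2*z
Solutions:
 h(z) = C1 + C2*z + C3*z^2 + C4*z^3 + z^6/180 - z^5/60


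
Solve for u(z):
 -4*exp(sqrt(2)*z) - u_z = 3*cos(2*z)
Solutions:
 u(z) = C1 - 2*sqrt(2)*exp(sqrt(2)*z) - 3*sin(2*z)/2


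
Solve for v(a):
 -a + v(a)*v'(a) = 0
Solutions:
 v(a) = -sqrt(C1 + a^2)
 v(a) = sqrt(C1 + a^2)


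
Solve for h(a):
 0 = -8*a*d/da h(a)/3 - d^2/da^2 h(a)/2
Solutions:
 h(a) = C1 + C2*erf(2*sqrt(6)*a/3)


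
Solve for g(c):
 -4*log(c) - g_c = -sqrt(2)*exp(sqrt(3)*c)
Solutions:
 g(c) = C1 - 4*c*log(c) + 4*c + sqrt(6)*exp(sqrt(3)*c)/3


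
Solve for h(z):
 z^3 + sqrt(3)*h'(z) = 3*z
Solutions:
 h(z) = C1 - sqrt(3)*z^4/12 + sqrt(3)*z^2/2


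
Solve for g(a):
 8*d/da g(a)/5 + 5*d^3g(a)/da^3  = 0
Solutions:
 g(a) = C1 + C2*sin(2*sqrt(2)*a/5) + C3*cos(2*sqrt(2)*a/5)


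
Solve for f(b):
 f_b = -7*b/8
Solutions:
 f(b) = C1 - 7*b^2/16


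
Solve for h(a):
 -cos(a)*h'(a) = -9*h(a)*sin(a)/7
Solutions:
 h(a) = C1/cos(a)^(9/7)


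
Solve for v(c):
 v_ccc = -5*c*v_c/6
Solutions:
 v(c) = C1 + Integral(C2*airyai(-5^(1/3)*6^(2/3)*c/6) + C3*airybi(-5^(1/3)*6^(2/3)*c/6), c)


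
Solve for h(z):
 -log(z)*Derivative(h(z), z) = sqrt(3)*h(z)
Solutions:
 h(z) = C1*exp(-sqrt(3)*li(z))


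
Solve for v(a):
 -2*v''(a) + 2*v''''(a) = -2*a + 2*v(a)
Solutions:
 v(a) = C1*exp(-sqrt(2)*a*sqrt(1 + sqrt(5))/2) + C2*exp(sqrt(2)*a*sqrt(1 + sqrt(5))/2) + C3*sin(sqrt(2)*a*sqrt(-1 + sqrt(5))/2) + C4*cos(sqrt(2)*a*sqrt(-1 + sqrt(5))/2) + a


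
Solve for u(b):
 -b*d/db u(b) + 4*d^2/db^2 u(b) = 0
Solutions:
 u(b) = C1 + C2*erfi(sqrt(2)*b/4)


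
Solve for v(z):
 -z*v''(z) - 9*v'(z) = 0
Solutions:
 v(z) = C1 + C2/z^8


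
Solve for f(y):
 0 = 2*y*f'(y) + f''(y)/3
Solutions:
 f(y) = C1 + C2*erf(sqrt(3)*y)


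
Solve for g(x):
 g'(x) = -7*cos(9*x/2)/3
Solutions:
 g(x) = C1 - 14*sin(9*x/2)/27


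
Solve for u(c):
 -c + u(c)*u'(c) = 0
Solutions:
 u(c) = -sqrt(C1 + c^2)
 u(c) = sqrt(C1 + c^2)


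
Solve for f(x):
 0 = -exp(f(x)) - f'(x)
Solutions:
 f(x) = log(1/(C1 + x))


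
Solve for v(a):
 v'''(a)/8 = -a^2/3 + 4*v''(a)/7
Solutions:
 v(a) = C1 + C2*a + C3*exp(32*a/7) + 7*a^4/144 + 49*a^3/1152 + 343*a^2/12288


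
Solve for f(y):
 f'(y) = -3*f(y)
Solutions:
 f(y) = C1*exp(-3*y)


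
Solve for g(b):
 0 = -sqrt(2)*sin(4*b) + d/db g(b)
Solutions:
 g(b) = C1 - sqrt(2)*cos(4*b)/4


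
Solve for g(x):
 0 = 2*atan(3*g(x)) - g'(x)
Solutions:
 Integral(1/atan(3*_y), (_y, g(x))) = C1 + 2*x


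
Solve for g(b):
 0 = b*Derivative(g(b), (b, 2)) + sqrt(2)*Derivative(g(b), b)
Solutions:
 g(b) = C1 + C2*b^(1 - sqrt(2))


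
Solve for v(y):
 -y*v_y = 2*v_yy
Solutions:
 v(y) = C1 + C2*erf(y/2)


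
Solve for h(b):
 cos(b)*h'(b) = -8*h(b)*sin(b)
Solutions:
 h(b) = C1*cos(b)^8


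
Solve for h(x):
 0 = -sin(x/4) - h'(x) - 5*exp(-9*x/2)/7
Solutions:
 h(x) = C1 + 4*cos(x/4) + 10*exp(-9*x/2)/63


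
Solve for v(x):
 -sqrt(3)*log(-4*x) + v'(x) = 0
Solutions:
 v(x) = C1 + sqrt(3)*x*log(-x) + sqrt(3)*x*(-1 + 2*log(2))


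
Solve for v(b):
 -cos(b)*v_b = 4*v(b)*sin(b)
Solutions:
 v(b) = C1*cos(b)^4


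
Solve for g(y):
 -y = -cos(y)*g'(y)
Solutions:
 g(y) = C1 + Integral(y/cos(y), y)


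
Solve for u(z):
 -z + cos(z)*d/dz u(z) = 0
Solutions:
 u(z) = C1 + Integral(z/cos(z), z)


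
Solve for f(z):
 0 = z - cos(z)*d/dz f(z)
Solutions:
 f(z) = C1 + Integral(z/cos(z), z)


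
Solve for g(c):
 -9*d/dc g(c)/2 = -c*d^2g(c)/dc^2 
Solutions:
 g(c) = C1 + C2*c^(11/2)


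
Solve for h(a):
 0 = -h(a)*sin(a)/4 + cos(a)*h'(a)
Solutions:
 h(a) = C1/cos(a)^(1/4)


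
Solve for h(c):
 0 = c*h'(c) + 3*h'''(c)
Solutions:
 h(c) = C1 + Integral(C2*airyai(-3^(2/3)*c/3) + C3*airybi(-3^(2/3)*c/3), c)


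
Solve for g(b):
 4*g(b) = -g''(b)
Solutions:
 g(b) = C1*sin(2*b) + C2*cos(2*b)


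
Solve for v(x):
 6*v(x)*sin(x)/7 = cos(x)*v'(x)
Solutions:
 v(x) = C1/cos(x)^(6/7)


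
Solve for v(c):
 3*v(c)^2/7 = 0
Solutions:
 v(c) = 0


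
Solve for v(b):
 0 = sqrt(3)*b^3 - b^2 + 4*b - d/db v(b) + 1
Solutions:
 v(b) = C1 + sqrt(3)*b^4/4 - b^3/3 + 2*b^2 + b


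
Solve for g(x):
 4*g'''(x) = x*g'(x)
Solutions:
 g(x) = C1 + Integral(C2*airyai(2^(1/3)*x/2) + C3*airybi(2^(1/3)*x/2), x)


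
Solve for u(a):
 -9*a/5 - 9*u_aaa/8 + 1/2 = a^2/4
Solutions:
 u(a) = C1 + C2*a + C3*a^2 - a^5/270 - a^4/15 + 2*a^3/27


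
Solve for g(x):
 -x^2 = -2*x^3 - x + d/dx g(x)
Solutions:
 g(x) = C1 + x^4/2 - x^3/3 + x^2/2


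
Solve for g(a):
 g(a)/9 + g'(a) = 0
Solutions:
 g(a) = C1*exp(-a/9)


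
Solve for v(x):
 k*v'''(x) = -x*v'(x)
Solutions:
 v(x) = C1 + Integral(C2*airyai(x*(-1/k)^(1/3)) + C3*airybi(x*(-1/k)^(1/3)), x)


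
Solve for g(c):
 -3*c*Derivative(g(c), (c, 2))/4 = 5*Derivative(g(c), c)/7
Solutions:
 g(c) = C1 + C2*c^(1/21)


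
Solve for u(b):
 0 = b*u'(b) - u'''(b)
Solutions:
 u(b) = C1 + Integral(C2*airyai(b) + C3*airybi(b), b)


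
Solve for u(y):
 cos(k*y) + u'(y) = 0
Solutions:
 u(y) = C1 - sin(k*y)/k


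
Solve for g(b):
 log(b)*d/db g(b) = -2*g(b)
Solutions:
 g(b) = C1*exp(-2*li(b))


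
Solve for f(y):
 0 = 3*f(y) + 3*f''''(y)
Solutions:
 f(y) = (C1*sin(sqrt(2)*y/2) + C2*cos(sqrt(2)*y/2))*exp(-sqrt(2)*y/2) + (C3*sin(sqrt(2)*y/2) + C4*cos(sqrt(2)*y/2))*exp(sqrt(2)*y/2)


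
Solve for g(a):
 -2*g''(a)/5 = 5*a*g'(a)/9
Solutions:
 g(a) = C1 + C2*erf(5*a/6)


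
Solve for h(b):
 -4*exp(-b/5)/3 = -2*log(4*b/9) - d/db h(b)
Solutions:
 h(b) = C1 - 2*b*log(b) + 2*b*(-2*log(2) + 1 + 2*log(3)) - 20*exp(-b/5)/3


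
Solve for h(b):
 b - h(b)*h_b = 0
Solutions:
 h(b) = -sqrt(C1 + b^2)
 h(b) = sqrt(C1 + b^2)


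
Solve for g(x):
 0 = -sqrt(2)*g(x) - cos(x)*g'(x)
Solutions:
 g(x) = C1*(sin(x) - 1)^(sqrt(2)/2)/(sin(x) + 1)^(sqrt(2)/2)


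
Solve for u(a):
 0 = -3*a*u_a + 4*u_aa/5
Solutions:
 u(a) = C1 + C2*erfi(sqrt(30)*a/4)


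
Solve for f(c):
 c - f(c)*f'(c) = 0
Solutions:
 f(c) = -sqrt(C1 + c^2)
 f(c) = sqrt(C1 + c^2)


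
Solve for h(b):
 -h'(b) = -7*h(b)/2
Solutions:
 h(b) = C1*exp(7*b/2)


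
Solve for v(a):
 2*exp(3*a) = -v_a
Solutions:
 v(a) = C1 - 2*exp(3*a)/3


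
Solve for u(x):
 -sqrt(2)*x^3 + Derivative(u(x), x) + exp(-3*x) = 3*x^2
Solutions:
 u(x) = C1 + sqrt(2)*x^4/4 + x^3 + exp(-3*x)/3


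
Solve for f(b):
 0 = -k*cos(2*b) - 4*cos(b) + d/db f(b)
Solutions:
 f(b) = C1 + k*sin(2*b)/2 + 4*sin(b)


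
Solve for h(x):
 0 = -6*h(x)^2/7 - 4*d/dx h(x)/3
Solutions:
 h(x) = 14/(C1 + 9*x)


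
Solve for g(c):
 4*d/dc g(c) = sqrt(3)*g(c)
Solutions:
 g(c) = C1*exp(sqrt(3)*c/4)


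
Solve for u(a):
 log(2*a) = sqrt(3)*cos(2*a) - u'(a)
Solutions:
 u(a) = C1 - a*log(a) - a*log(2) + a + sqrt(3)*sin(2*a)/2


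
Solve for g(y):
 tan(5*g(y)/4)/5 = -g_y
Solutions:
 g(y) = -4*asin(C1*exp(-y/4))/5 + 4*pi/5
 g(y) = 4*asin(C1*exp(-y/4))/5


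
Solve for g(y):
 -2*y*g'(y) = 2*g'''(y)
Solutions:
 g(y) = C1 + Integral(C2*airyai(-y) + C3*airybi(-y), y)


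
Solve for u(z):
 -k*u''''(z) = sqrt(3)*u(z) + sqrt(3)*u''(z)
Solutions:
 u(z) = C1*exp(-sqrt(2)*z*sqrt((-sqrt(-4*sqrt(3)*k + 3) - sqrt(3))/k)/2) + C2*exp(sqrt(2)*z*sqrt((-sqrt(-4*sqrt(3)*k + 3) - sqrt(3))/k)/2) + C3*exp(-sqrt(2)*z*sqrt((sqrt(-4*sqrt(3)*k + 3) - sqrt(3))/k)/2) + C4*exp(sqrt(2)*z*sqrt((sqrt(-4*sqrt(3)*k + 3) - sqrt(3))/k)/2)


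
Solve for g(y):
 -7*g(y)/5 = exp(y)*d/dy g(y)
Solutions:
 g(y) = C1*exp(7*exp(-y)/5)


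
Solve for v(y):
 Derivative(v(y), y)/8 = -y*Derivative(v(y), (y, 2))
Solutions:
 v(y) = C1 + C2*y^(7/8)


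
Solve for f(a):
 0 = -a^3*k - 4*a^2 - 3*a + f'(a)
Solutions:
 f(a) = C1 + a^4*k/4 + 4*a^3/3 + 3*a^2/2


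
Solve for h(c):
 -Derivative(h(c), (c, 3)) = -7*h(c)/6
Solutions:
 h(c) = C3*exp(6^(2/3)*7^(1/3)*c/6) + (C1*sin(2^(2/3)*3^(1/6)*7^(1/3)*c/4) + C2*cos(2^(2/3)*3^(1/6)*7^(1/3)*c/4))*exp(-6^(2/3)*7^(1/3)*c/12)


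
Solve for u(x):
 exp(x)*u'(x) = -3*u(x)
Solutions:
 u(x) = C1*exp(3*exp(-x))


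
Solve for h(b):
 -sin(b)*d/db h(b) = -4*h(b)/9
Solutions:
 h(b) = C1*(cos(b) - 1)^(2/9)/(cos(b) + 1)^(2/9)


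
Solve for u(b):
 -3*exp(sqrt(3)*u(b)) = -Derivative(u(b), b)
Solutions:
 u(b) = sqrt(3)*(2*log(-1/(C1 + 3*b)) - log(3))/6


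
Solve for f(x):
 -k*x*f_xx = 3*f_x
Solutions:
 f(x) = C1 + x^(((re(k) - 3)*re(k) + im(k)^2)/(re(k)^2 + im(k)^2))*(C2*sin(3*log(x)*Abs(im(k))/(re(k)^2 + im(k)^2)) + C3*cos(3*log(x)*im(k)/(re(k)^2 + im(k)^2)))


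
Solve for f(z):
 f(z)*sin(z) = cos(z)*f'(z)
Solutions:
 f(z) = C1/cos(z)


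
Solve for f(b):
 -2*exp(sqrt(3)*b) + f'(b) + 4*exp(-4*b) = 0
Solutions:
 f(b) = C1 + 2*sqrt(3)*exp(sqrt(3)*b)/3 + exp(-4*b)


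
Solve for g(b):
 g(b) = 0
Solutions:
 g(b) = 0


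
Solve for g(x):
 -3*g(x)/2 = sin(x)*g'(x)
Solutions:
 g(x) = C1*(cos(x) + 1)^(3/4)/(cos(x) - 1)^(3/4)


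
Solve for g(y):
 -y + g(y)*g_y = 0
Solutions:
 g(y) = -sqrt(C1 + y^2)
 g(y) = sqrt(C1 + y^2)


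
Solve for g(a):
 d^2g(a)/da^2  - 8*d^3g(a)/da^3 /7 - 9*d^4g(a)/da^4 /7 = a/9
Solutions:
 g(a) = C1 + C2*a + C3*exp(a*(-4 + sqrt(79))/9) + C4*exp(-a*(4 + sqrt(79))/9) + a^3/54 + 4*a^2/63


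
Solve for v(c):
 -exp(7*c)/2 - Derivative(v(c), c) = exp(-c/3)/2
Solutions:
 v(c) = C1 - exp(7*c)/14 + 3*exp(-c/3)/2


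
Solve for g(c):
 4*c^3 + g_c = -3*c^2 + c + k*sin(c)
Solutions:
 g(c) = C1 - c^4 - c^3 + c^2/2 - k*cos(c)


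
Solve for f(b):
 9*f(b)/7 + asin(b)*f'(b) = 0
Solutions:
 f(b) = C1*exp(-9*Integral(1/asin(b), b)/7)


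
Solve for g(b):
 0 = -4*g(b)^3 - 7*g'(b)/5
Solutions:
 g(b) = -sqrt(14)*sqrt(-1/(C1 - 20*b))/2
 g(b) = sqrt(14)*sqrt(-1/(C1 - 20*b))/2


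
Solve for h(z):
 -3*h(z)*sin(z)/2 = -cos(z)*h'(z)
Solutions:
 h(z) = C1/cos(z)^(3/2)


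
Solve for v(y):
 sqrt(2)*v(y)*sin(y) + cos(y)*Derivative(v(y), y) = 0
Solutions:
 v(y) = C1*cos(y)^(sqrt(2))


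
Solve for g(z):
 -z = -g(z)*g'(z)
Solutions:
 g(z) = -sqrt(C1 + z^2)
 g(z) = sqrt(C1 + z^2)


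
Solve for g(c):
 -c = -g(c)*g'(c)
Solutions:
 g(c) = -sqrt(C1 + c^2)
 g(c) = sqrt(C1 + c^2)


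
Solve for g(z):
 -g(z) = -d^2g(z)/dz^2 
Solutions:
 g(z) = C1*exp(-z) + C2*exp(z)


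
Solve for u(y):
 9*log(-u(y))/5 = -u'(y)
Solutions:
 -li(-u(y)) = C1 - 9*y/5


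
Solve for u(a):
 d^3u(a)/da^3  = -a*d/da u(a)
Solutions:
 u(a) = C1 + Integral(C2*airyai(-a) + C3*airybi(-a), a)


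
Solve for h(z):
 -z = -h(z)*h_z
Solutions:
 h(z) = -sqrt(C1 + z^2)
 h(z) = sqrt(C1 + z^2)


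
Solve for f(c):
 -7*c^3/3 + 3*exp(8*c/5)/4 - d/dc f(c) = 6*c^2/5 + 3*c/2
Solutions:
 f(c) = C1 - 7*c^4/12 - 2*c^3/5 - 3*c^2/4 + 15*exp(8*c/5)/32


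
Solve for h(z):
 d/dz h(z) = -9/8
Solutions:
 h(z) = C1 - 9*z/8


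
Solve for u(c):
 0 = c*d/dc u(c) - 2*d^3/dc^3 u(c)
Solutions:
 u(c) = C1 + Integral(C2*airyai(2^(2/3)*c/2) + C3*airybi(2^(2/3)*c/2), c)


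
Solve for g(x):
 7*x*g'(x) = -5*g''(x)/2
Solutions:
 g(x) = C1 + C2*erf(sqrt(35)*x/5)


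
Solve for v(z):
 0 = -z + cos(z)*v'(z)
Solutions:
 v(z) = C1 + Integral(z/cos(z), z)


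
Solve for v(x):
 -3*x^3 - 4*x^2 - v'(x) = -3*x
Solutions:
 v(x) = C1 - 3*x^4/4 - 4*x^3/3 + 3*x^2/2


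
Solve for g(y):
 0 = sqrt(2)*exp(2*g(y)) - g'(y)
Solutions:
 g(y) = log(-sqrt(-1/(C1 + sqrt(2)*y))) - log(2)/2
 g(y) = log(-1/(C1 + sqrt(2)*y))/2 - log(2)/2


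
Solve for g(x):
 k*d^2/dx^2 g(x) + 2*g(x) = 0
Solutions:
 g(x) = C1*exp(-sqrt(2)*x*sqrt(-1/k)) + C2*exp(sqrt(2)*x*sqrt(-1/k))


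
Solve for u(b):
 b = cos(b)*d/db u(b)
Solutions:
 u(b) = C1 + Integral(b/cos(b), b)


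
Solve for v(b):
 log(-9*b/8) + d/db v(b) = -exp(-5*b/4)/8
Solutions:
 v(b) = C1 - b*log(-b) + b*(-2*log(3) + 1 + 3*log(2)) + exp(-5*b/4)/10


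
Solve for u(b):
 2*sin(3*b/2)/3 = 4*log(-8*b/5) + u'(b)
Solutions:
 u(b) = C1 - 4*b*log(-b) - 12*b*log(2) + 4*b + 4*b*log(5) - 4*cos(3*b/2)/9


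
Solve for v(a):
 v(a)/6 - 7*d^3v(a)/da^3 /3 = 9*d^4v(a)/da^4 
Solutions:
 v(a) = C1*exp(a*(-7 + sqrt(-1944*2^(2/3)/(-49 + sqrt(95713))^(1/3) + 49 + 54*2^(1/3)*(-49 + sqrt(95713))^(1/3)))/108)*sin(sqrt(2)*a*sqrt(-972*2^(2/3)/(-49 + sqrt(95713))^(1/3) - 49 + 27*2^(1/3)*(-49 + sqrt(95713))^(1/3) + 343/sqrt(-1944*2^(2/3)/(-49 + sqrt(95713))^(1/3) + 49 + 54*2^(1/3)*(-49 + sqrt(95713))^(1/3)))/108) + C2*exp(a*(-7 + sqrt(-1944*2^(2/3)/(-49 + sqrt(95713))^(1/3) + 49 + 54*2^(1/3)*(-49 + sqrt(95713))^(1/3)))/108)*cos(sqrt(2)*a*sqrt(-972*2^(2/3)/(-49 + sqrt(95713))^(1/3) - 49 + 27*2^(1/3)*(-49 + sqrt(95713))^(1/3) + 343/sqrt(-1944*2^(2/3)/(-49 + sqrt(95713))^(1/3) + 49 + 54*2^(1/3)*(-49 + sqrt(95713))^(1/3)))/108) + C3*exp(a*(-7 - sqrt(-1944*2^(2/3)/(-49 + sqrt(95713))^(1/3) + 49 + 54*2^(1/3)*(-49 + sqrt(95713))^(1/3)) + sqrt(2)*sqrt(-27*2^(1/3)*(-49 + sqrt(95713))^(1/3) + 49 + 972*2^(2/3)/(-49 + sqrt(95713))^(1/3) + 343/sqrt(-1944*2^(2/3)/(-49 + sqrt(95713))^(1/3) + 49 + 54*2^(1/3)*(-49 + sqrt(95713))^(1/3))))/108) + C4*exp(-a*(sqrt(-1944*2^(2/3)/(-49 + sqrt(95713))^(1/3) + 49 + 54*2^(1/3)*(-49 + sqrt(95713))^(1/3)) + 7 + sqrt(2)*sqrt(-27*2^(1/3)*(-49 + sqrt(95713))^(1/3) + 49 + 972*2^(2/3)/(-49 + sqrt(95713))^(1/3) + 343/sqrt(-1944*2^(2/3)/(-49 + sqrt(95713))^(1/3) + 49 + 54*2^(1/3)*(-49 + sqrt(95713))^(1/3))))/108)


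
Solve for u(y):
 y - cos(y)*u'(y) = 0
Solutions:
 u(y) = C1 + Integral(y/cos(y), y)


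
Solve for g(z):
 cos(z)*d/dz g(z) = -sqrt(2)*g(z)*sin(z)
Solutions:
 g(z) = C1*cos(z)^(sqrt(2))


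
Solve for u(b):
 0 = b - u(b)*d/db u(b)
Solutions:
 u(b) = -sqrt(C1 + b^2)
 u(b) = sqrt(C1 + b^2)


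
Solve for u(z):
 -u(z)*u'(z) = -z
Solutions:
 u(z) = -sqrt(C1 + z^2)
 u(z) = sqrt(C1 + z^2)


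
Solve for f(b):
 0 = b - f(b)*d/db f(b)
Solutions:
 f(b) = -sqrt(C1 + b^2)
 f(b) = sqrt(C1 + b^2)


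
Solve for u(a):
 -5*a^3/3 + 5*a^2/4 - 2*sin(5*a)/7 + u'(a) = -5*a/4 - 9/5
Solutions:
 u(a) = C1 + 5*a^4/12 - 5*a^3/12 - 5*a^2/8 - 9*a/5 - 2*cos(5*a)/35


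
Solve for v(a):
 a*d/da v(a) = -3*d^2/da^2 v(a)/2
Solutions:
 v(a) = C1 + C2*erf(sqrt(3)*a/3)


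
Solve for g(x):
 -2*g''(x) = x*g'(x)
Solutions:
 g(x) = C1 + C2*erf(x/2)


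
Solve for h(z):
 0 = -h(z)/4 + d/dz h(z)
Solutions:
 h(z) = C1*exp(z/4)


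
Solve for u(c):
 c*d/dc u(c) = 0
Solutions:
 u(c) = C1


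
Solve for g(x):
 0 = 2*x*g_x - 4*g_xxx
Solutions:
 g(x) = C1 + Integral(C2*airyai(2^(2/3)*x/2) + C3*airybi(2^(2/3)*x/2), x)


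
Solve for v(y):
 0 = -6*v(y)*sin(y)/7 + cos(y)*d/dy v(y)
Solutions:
 v(y) = C1/cos(y)^(6/7)


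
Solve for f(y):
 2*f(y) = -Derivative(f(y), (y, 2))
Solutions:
 f(y) = C1*sin(sqrt(2)*y) + C2*cos(sqrt(2)*y)


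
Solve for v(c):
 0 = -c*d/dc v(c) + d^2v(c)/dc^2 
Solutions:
 v(c) = C1 + C2*erfi(sqrt(2)*c/2)


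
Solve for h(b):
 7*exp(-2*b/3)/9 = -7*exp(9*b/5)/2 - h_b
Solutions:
 h(b) = C1 - 35*exp(9*b/5)/18 + 7*exp(-2*b/3)/6


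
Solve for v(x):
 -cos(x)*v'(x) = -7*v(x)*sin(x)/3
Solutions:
 v(x) = C1/cos(x)^(7/3)


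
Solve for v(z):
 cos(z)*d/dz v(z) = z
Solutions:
 v(z) = C1 + Integral(z/cos(z), z)


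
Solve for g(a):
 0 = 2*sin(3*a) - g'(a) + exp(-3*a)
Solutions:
 g(a) = C1 - 2*cos(3*a)/3 - exp(-3*a)/3


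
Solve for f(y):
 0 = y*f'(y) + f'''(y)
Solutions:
 f(y) = C1 + Integral(C2*airyai(-y) + C3*airybi(-y), y)


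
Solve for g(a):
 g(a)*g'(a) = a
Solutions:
 g(a) = -sqrt(C1 + a^2)
 g(a) = sqrt(C1 + a^2)


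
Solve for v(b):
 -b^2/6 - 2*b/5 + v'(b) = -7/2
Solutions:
 v(b) = C1 + b^3/18 + b^2/5 - 7*b/2


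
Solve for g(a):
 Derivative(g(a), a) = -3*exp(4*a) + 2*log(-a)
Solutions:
 g(a) = C1 + 2*a*log(-a) - 2*a - 3*exp(4*a)/4


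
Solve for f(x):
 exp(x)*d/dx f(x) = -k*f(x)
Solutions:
 f(x) = C1*exp(k*exp(-x))


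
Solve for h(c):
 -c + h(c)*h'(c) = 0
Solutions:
 h(c) = -sqrt(C1 + c^2)
 h(c) = sqrt(C1 + c^2)


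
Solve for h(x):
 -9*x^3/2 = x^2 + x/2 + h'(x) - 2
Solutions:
 h(x) = C1 - 9*x^4/8 - x^3/3 - x^2/4 + 2*x


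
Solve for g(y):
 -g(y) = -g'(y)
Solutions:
 g(y) = C1*exp(y)


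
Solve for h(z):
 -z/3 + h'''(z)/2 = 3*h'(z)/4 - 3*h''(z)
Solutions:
 h(z) = C1 + C2*exp(z*(-3 + sqrt(42)/2)) + C3*exp(-z*(3 + sqrt(42)/2)) - 2*z^2/9 - 16*z/9


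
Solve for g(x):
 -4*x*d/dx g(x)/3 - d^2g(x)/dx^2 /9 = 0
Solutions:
 g(x) = C1 + C2*erf(sqrt(6)*x)


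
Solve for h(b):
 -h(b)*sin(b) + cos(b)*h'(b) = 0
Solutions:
 h(b) = C1/cos(b)


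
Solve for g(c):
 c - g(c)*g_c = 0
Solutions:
 g(c) = -sqrt(C1 + c^2)
 g(c) = sqrt(C1 + c^2)


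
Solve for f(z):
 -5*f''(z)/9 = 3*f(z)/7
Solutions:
 f(z) = C1*sin(3*sqrt(105)*z/35) + C2*cos(3*sqrt(105)*z/35)


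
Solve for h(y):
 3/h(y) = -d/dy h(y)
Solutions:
 h(y) = -sqrt(C1 - 6*y)
 h(y) = sqrt(C1 - 6*y)


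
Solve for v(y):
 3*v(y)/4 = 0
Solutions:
 v(y) = 0


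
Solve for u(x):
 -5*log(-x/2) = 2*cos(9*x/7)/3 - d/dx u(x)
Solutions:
 u(x) = C1 + 5*x*log(-x) - 5*x - 5*x*log(2) + 14*sin(9*x/7)/27


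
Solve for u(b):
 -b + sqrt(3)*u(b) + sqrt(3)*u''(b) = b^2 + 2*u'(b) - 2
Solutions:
 u(b) = sqrt(3)*b^2/3 + sqrt(3)*b/3 + 4*b/3 + (C1*sin(sqrt(6)*b/3) + C2*cos(sqrt(6)*b/3))*exp(sqrt(3)*b/3) - 4*sqrt(3)/9 + 2/3


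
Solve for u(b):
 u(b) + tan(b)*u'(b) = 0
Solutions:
 u(b) = C1/sin(b)


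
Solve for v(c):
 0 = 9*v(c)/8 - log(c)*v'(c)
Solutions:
 v(c) = C1*exp(9*li(c)/8)


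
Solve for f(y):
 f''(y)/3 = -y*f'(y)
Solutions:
 f(y) = C1 + C2*erf(sqrt(6)*y/2)


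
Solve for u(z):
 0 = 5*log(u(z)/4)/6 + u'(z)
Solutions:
 -6*Integral(1/(-log(_y) + 2*log(2)), (_y, u(z)))/5 = C1 - z


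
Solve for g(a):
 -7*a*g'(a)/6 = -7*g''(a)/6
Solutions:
 g(a) = C1 + C2*erfi(sqrt(2)*a/2)


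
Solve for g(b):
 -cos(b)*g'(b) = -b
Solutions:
 g(b) = C1 + Integral(b/cos(b), b)


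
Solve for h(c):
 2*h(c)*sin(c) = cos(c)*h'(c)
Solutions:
 h(c) = C1/cos(c)^2


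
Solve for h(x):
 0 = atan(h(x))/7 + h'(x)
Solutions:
 Integral(1/atan(_y), (_y, h(x))) = C1 - x/7


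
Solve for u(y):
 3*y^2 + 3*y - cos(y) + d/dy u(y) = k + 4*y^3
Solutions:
 u(y) = C1 + k*y + y^4 - y^3 - 3*y^2/2 + sin(y)


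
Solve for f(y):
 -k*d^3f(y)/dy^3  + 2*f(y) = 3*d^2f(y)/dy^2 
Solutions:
 f(y) = C1*exp(-y*((sqrt(((-1 + k^(-2))^2 - 1/k^4)/k^2) - 1/k + k^(-3))^(1/3) + 1/k + 1/(k^2*(sqrt(((-1 + k^(-2))^2 - 1/k^4)/k^2) - 1/k + k^(-3))^(1/3)))) + C2*exp(y*((sqrt(((-1 + k^(-2))^2 - 1/k^4)/k^2) - 1/k + k^(-3))^(1/3)/2 - sqrt(3)*I*(sqrt(((-1 + k^(-2))^2 - 1/k^4)/k^2) - 1/k + k^(-3))^(1/3)/2 - 1/k - 2/(k^2*(-1 + sqrt(3)*I)*(sqrt(((-1 + k^(-2))^2 - 1/k^4)/k^2) - 1/k + k^(-3))^(1/3)))) + C3*exp(y*((sqrt(((-1 + k^(-2))^2 - 1/k^4)/k^2) - 1/k + k^(-3))^(1/3)/2 + sqrt(3)*I*(sqrt(((-1 + k^(-2))^2 - 1/k^4)/k^2) - 1/k + k^(-3))^(1/3)/2 - 1/k + 2/(k^2*(1 + sqrt(3)*I)*(sqrt(((-1 + k^(-2))^2 - 1/k^4)/k^2) - 1/k + k^(-3))^(1/3))))


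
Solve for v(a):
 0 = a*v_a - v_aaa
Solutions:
 v(a) = C1 + Integral(C2*airyai(a) + C3*airybi(a), a)


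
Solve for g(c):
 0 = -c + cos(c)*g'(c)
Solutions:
 g(c) = C1 + Integral(c/cos(c), c)


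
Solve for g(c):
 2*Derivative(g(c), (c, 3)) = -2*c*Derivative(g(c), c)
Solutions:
 g(c) = C1 + Integral(C2*airyai(-c) + C3*airybi(-c), c)


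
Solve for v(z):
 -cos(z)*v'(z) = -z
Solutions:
 v(z) = C1 + Integral(z/cos(z), z)


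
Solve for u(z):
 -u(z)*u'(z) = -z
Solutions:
 u(z) = -sqrt(C1 + z^2)
 u(z) = sqrt(C1 + z^2)


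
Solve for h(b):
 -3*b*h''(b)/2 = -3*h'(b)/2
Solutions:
 h(b) = C1 + C2*b^2


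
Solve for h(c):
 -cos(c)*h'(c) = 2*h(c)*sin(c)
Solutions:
 h(c) = C1*cos(c)^2


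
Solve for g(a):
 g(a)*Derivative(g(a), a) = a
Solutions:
 g(a) = -sqrt(C1 + a^2)
 g(a) = sqrt(C1 + a^2)


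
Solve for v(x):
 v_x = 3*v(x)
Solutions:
 v(x) = C1*exp(3*x)


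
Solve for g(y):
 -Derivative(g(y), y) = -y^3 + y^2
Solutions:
 g(y) = C1 + y^4/4 - y^3/3


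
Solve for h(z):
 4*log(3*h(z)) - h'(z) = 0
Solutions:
 -Integral(1/(log(_y) + log(3)), (_y, h(z)))/4 = C1 - z


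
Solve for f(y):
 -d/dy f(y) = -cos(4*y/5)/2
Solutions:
 f(y) = C1 + 5*sin(4*y/5)/8


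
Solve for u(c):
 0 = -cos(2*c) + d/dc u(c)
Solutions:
 u(c) = C1 + sin(2*c)/2


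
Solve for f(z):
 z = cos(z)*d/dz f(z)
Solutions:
 f(z) = C1 + Integral(z/cos(z), z)


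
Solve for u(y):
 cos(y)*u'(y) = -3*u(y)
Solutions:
 u(y) = C1*(sin(y) - 1)^(3/2)/(sin(y) + 1)^(3/2)


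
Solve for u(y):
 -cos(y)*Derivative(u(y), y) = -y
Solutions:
 u(y) = C1 + Integral(y/cos(y), y)


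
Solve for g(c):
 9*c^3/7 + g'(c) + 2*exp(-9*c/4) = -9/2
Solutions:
 g(c) = C1 - 9*c^4/28 - 9*c/2 + 8*exp(-9*c/4)/9


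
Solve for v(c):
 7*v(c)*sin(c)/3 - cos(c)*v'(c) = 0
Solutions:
 v(c) = C1/cos(c)^(7/3)


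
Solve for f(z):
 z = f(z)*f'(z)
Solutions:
 f(z) = -sqrt(C1 + z^2)
 f(z) = sqrt(C1 + z^2)


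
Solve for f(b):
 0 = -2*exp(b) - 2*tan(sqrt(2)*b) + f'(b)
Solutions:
 f(b) = C1 + 2*exp(b) - sqrt(2)*log(cos(sqrt(2)*b))


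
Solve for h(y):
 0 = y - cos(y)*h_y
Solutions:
 h(y) = C1 + Integral(y/cos(y), y)


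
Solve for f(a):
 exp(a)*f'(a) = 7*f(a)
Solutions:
 f(a) = C1*exp(-7*exp(-a))


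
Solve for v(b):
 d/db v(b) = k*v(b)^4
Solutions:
 v(b) = (-1/(C1 + 3*b*k))^(1/3)
 v(b) = (-1/(C1 + b*k))^(1/3)*(-3^(2/3) - 3*3^(1/6)*I)/6
 v(b) = (-1/(C1 + b*k))^(1/3)*(-3^(2/3) + 3*3^(1/6)*I)/6


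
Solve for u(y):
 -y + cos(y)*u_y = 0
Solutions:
 u(y) = C1 + Integral(y/cos(y), y)


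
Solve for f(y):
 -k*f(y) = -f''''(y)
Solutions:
 f(y) = C1*exp(-k^(1/4)*y) + C2*exp(k^(1/4)*y) + C3*exp(-I*k^(1/4)*y) + C4*exp(I*k^(1/4)*y)


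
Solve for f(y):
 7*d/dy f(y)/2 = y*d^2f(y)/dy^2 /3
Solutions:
 f(y) = C1 + C2*y^(23/2)


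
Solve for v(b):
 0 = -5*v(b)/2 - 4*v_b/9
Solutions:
 v(b) = C1*exp(-45*b/8)


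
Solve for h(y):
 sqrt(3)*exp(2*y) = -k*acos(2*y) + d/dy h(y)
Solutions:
 h(y) = C1 + k*(y*acos(2*y) - sqrt(1 - 4*y^2)/2) + sqrt(3)*exp(2*y)/2


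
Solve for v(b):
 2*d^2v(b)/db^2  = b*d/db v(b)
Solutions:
 v(b) = C1 + C2*erfi(b/2)


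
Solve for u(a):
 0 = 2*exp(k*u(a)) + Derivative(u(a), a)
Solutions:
 u(a) = Piecewise((log(1/(C1*k + 2*a*k))/k, Ne(k, 0)), (nan, True))
 u(a) = Piecewise((C1 - 2*a, Eq(k, 0)), (nan, True))


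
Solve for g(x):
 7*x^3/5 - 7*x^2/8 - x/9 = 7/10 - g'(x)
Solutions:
 g(x) = C1 - 7*x^4/20 + 7*x^3/24 + x^2/18 + 7*x/10


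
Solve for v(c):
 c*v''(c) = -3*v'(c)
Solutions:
 v(c) = C1 + C2/c^2


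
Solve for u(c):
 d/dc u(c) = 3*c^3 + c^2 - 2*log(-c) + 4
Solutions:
 u(c) = C1 + 3*c^4/4 + c^3/3 - 2*c*log(-c) + 6*c


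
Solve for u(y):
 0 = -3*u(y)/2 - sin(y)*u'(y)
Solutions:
 u(y) = C1*(cos(y) + 1)^(3/4)/(cos(y) - 1)^(3/4)


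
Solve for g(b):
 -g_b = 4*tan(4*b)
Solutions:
 g(b) = C1 + log(cos(4*b))
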